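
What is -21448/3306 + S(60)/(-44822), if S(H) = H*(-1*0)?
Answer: -10724/1653 ≈ -6.4876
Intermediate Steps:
S(H) = 0 (S(H) = H*0 = 0)
-21448/3306 + S(60)/(-44822) = -21448/3306 + 0/(-44822) = -21448*1/3306 + 0*(-1/44822) = -10724/1653 + 0 = -10724/1653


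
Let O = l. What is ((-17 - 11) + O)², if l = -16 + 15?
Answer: 841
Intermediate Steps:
l = -1
O = -1
((-17 - 11) + O)² = ((-17 - 11) - 1)² = (-28 - 1)² = (-29)² = 841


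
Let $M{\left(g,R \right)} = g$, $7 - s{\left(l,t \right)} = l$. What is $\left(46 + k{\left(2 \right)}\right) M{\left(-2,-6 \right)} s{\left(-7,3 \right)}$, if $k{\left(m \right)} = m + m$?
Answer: $-1400$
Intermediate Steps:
$k{\left(m \right)} = 2 m$
$s{\left(l,t \right)} = 7 - l$
$\left(46 + k{\left(2 \right)}\right) M{\left(-2,-6 \right)} s{\left(-7,3 \right)} = \left(46 + 2 \cdot 2\right) \left(-2\right) \left(7 - -7\right) = \left(46 + 4\right) \left(-2\right) \left(7 + 7\right) = 50 \left(-2\right) 14 = \left(-100\right) 14 = -1400$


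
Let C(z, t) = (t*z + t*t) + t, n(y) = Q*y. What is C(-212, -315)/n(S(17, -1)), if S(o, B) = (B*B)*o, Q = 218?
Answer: 82845/1853 ≈ 44.709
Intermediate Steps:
S(o, B) = o*B² (S(o, B) = B²*o = o*B²)
n(y) = 218*y
C(z, t) = t + t² + t*z (C(z, t) = (t*z + t²) + t = (t² + t*z) + t = t + t² + t*z)
C(-212, -315)/n(S(17, -1)) = (-315*(1 - 315 - 212))/((218*(17*(-1)²))) = (-315*(-526))/((218*(17*1))) = 165690/((218*17)) = 165690/3706 = 165690*(1/3706) = 82845/1853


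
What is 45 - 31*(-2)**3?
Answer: 293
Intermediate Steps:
45 - 31*(-2)**3 = 45 - 31*(-8) = 45 + 248 = 293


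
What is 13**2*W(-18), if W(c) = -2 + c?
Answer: -3380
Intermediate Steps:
13**2*W(-18) = 13**2*(-2 - 18) = 169*(-20) = -3380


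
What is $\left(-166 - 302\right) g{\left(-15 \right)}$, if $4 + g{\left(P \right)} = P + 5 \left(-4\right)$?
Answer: $18252$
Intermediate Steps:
$g{\left(P \right)} = -24 + P$ ($g{\left(P \right)} = -4 + \left(P + 5 \left(-4\right)\right) = -4 + \left(P - 20\right) = -4 + \left(-20 + P\right) = -24 + P$)
$\left(-166 - 302\right) g{\left(-15 \right)} = \left(-166 - 302\right) \left(-24 - 15\right) = \left(-468\right) \left(-39\right) = 18252$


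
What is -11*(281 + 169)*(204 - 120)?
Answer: -415800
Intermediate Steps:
-11*(281 + 169)*(204 - 120) = -4950*84 = -11*37800 = -415800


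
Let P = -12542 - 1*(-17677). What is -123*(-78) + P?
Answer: 14729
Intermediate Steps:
P = 5135 (P = -12542 + 17677 = 5135)
-123*(-78) + P = -123*(-78) + 5135 = 9594 + 5135 = 14729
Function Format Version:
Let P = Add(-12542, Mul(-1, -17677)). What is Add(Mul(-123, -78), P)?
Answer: 14729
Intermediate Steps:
P = 5135 (P = Add(-12542, 17677) = 5135)
Add(Mul(-123, -78), P) = Add(Mul(-123, -78), 5135) = Add(9594, 5135) = 14729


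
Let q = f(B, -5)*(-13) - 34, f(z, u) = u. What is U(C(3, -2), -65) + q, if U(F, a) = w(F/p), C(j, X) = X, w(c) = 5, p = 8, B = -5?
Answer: 36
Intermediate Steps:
q = 31 (q = -5*(-13) - 34 = 65 - 34 = 31)
U(F, a) = 5
U(C(3, -2), -65) + q = 5 + 31 = 36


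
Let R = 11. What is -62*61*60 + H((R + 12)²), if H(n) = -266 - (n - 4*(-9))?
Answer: -227751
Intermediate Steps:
H(n) = -302 - n (H(n) = -266 - (n + 36) = -266 - (36 + n) = -266 + (-36 - n) = -302 - n)
-62*61*60 + H((R + 12)²) = -62*61*60 + (-302 - (11 + 12)²) = -3782*60 + (-302 - 1*23²) = -226920 + (-302 - 1*529) = -226920 + (-302 - 529) = -226920 - 831 = -227751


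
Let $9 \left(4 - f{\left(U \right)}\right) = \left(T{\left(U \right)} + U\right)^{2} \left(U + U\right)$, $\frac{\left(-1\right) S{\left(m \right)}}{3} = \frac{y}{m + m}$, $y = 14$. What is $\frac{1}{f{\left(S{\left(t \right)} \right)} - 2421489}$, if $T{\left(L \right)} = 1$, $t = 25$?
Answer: $- \frac{46875}{113507109151} \approx -4.1297 \cdot 10^{-7}$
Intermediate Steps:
$S{\left(m \right)} = - \frac{21}{m}$ ($S{\left(m \right)} = - 3 \frac{14}{m + m} = - 3 \frac{14}{2 m} = - 3 \cdot 14 \frac{1}{2 m} = - 3 \frac{7}{m} = - \frac{21}{m}$)
$f{\left(U \right)} = 4 - \frac{2 U \left(1 + U\right)^{2}}{9}$ ($f{\left(U \right)} = 4 - \frac{\left(1 + U\right)^{2} \left(U + U\right)}{9} = 4 - \frac{\left(1 + U\right)^{2} \cdot 2 U}{9} = 4 - \frac{2 U \left(1 + U\right)^{2}}{9}$)
$\frac{1}{f{\left(S{\left(t \right)} \right)} - 2421489} = \frac{1}{\left(4 - \frac{2 \left(- \frac{21}{25}\right) \left(1 - \frac{21}{25}\right)^{2}}{9}\right) - 2421489} = \frac{1}{\left(4 - \frac{2 \left(\left(-21\right) \frac{1}{25}\right) \left(1 - \frac{21}{25}\right)^{2}}{9}\right) - 2421489} = \frac{1}{\left(4 - - \frac{14 \left(1 - \frac{21}{25}\right)^{2}}{75}\right) - 2421489} = \frac{1}{\left(4 - - \frac{14 \left(\frac{4}{25}\right)^{2}}{75}\right) - 2421489} = \frac{1}{\left(4 - \left(- \frac{14}{75}\right) \frac{16}{625}\right) - 2421489} = \frac{1}{\left(4 + \frac{224}{46875}\right) - 2421489} = \frac{1}{\frac{187724}{46875} - 2421489} = \frac{1}{- \frac{113507109151}{46875}} = - \frac{46875}{113507109151}$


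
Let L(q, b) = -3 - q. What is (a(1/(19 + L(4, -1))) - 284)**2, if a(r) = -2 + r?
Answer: 11771761/144 ≈ 81748.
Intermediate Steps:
(a(1/(19 + L(4, -1))) - 284)**2 = ((-2 + 1/(19 + (-3 - 1*4))) - 284)**2 = ((-2 + 1/(19 + (-3 - 4))) - 284)**2 = ((-2 + 1/(19 - 7)) - 284)**2 = ((-2 + 1/12) - 284)**2 = (-23/12 - 284)**2 = (-3431/12)**2 = 11771761/144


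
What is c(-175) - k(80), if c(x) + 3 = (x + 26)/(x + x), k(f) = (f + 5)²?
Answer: -2529651/350 ≈ -7227.6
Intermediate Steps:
k(f) = (5 + f)²
c(x) = -3 + (26 + x)/(2*x) (c(x) = -3 + (x + 26)/(x + x) = -3 + (26 + x)/((2*x)) = -3 + (26 + x)*(1/(2*x)) = -3 + (26 + x)/(2*x))
c(-175) - k(80) = (-5/2 + 13/(-175)) - (5 + 80)² = (-5/2 + 13*(-1/175)) - 1*85² = (-5/2 - 13/175) - 1*7225 = -901/350 - 7225 = -2529651/350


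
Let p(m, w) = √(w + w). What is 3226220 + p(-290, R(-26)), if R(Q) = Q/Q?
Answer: 3226220 + √2 ≈ 3.2262e+6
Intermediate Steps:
R(Q) = 1
p(m, w) = √2*√w (p(m, w) = √(2*w) = √2*√w)
3226220 + p(-290, R(-26)) = 3226220 + √2*√1 = 3226220 + √2*1 = 3226220 + √2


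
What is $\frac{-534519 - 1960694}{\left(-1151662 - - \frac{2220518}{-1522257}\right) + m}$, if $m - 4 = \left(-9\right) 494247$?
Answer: $\frac{3798355455741}{8524460271935} \approx 0.44558$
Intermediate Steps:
$m = -4448219$ ($m = 4 - 4448223 = -4448219$)
$\frac{-534519 - 1960694}{\left(-1151662 - - \frac{2220518}{-1522257}\right) + m} = \frac{-534519 - 1960694}{\left(-1151662 - - \frac{2220518}{-1522257}\right) - 4448219} = - \frac{2495213}{\left(-1151662 - \left(-2220518\right) \left(- \frac{1}{1522257}\right)\right) - 4448219} = - \frac{2495213}{\left(-1151662 - \frac{2220518}{1522257}\right) - 4448219} = - \frac{2495213}{- \frac{1753127761652}{1522257} - 4448219} = - \frac{2495213}{- \frac{8524460271935}{1522257}} = \left(-2495213\right) \left(- \frac{1522257}{8524460271935}\right) = \frac{3798355455741}{8524460271935}$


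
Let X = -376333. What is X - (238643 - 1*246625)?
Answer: -368351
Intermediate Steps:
X - (238643 - 1*246625) = -376333 - (238643 - 1*246625) = -376333 - (238643 - 246625) = -376333 - 1*(-7982) = -376333 + 7982 = -368351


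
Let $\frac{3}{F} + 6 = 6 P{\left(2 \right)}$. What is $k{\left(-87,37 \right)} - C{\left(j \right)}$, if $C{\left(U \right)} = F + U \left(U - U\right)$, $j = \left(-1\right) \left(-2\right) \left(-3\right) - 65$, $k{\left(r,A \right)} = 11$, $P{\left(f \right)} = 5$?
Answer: $\frac{87}{8} \approx 10.875$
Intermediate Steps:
$F = \frac{1}{8}$ ($F = \frac{3}{-6 + 6 \cdot 5} = \frac{3}{-6 + 30} = \frac{3}{24} = 3 \cdot \frac{1}{24} = \frac{1}{8} \approx 0.125$)
$j = -71$ ($j = 2 \left(-3\right) - 65 = -6 - 65 = -71$)
$C{\left(U \right)} = \frac{1}{8}$ ($C{\left(U \right)} = \frac{1}{8} + U \left(U - U\right) = \frac{1}{8} + U 0 = \frac{1}{8} + 0 = \frac{1}{8}$)
$k{\left(-87,37 \right)} - C{\left(j \right)} = 11 - \frac{1}{8} = \frac{87}{8}$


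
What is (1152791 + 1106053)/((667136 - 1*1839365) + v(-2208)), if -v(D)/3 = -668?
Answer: -107564/55725 ≈ -1.9303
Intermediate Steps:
v(D) = 2004 (v(D) = -3*(-668) = 2004)
(1152791 + 1106053)/((667136 - 1*1839365) + v(-2208)) = (1152791 + 1106053)/((667136 - 1*1839365) + 2004) = 2258844/((667136 - 1839365) + 2004) = 2258844/(-1172229 + 2004) = 2258844/(-1170225) = 2258844*(-1/1170225) = -107564/55725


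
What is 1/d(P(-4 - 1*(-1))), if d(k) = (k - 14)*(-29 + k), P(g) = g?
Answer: 1/544 ≈ 0.0018382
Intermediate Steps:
d(k) = (-29 + k)*(-14 + k) (d(k) = (-14 + k)*(-29 + k) = (-29 + k)*(-14 + k))
1/d(P(-4 - 1*(-1))) = 1/(406 + (-4 - 1*(-1))² - 43*(-4 - 1*(-1))) = 1/(406 + (-4 + 1)² - 43*(-4 + 1)) = 1/(406 + (-3)² - 43*(-3)) = 1/(406 + 9 + 129) = 1/544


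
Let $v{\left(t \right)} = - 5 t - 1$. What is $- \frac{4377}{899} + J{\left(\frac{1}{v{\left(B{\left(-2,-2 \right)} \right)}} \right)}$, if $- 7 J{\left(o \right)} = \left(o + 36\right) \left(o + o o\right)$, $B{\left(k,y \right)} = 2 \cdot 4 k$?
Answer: $- \frac{15310834321}{3102694427} \approx -4.9347$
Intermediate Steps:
$B{\left(k,y \right)} = 8 k$
$v{\left(t \right)} = -1 - 5 t$
$J{\left(o \right)} = - \frac{\left(36 + o\right) \left(o + o^{2}\right)}{7}$ ($J{\left(o \right)} = - \frac{\left(o + 36\right) \left(o + o o\right)}{7} = - \frac{\left(36 + o\right) \left(o + o^{2}\right)}{7}$)
$- \frac{4377}{899} + J{\left(\frac{1}{v{\left(B{\left(-2,-2 \right)} \right)}} \right)} = - \frac{4377}{899} - \frac{36 + \left(\frac{1}{-1 - 5 \cdot 8 \left(-2\right)}\right)^{2} + \frac{37}{-1 - 5 \cdot 8 \left(-2\right)}}{7 \left(-1 - 5 \cdot 8 \left(-2\right)\right)} = \left(-4377\right) \frac{1}{899} - \frac{36 + \left(\frac{1}{-1 - -80}\right)^{2} + \frac{37}{-1 - -80}}{7 \left(-1 - -80\right)} = - \frac{4377}{899} - \frac{36 + \left(\frac{1}{-1 + 80}\right)^{2} + \frac{37}{-1 + 80}}{7 \left(-1 + 80\right)} = - \frac{4377}{899} - \frac{36 + \left(\frac{1}{79}\right)^{2} + \frac{37}{79}}{7 \cdot 79} = - \frac{4377}{899} - \frac{36 + \left(\frac{1}{79}\right)^{2} + 37 \cdot \frac{1}{79}}{553} = - \frac{4377}{899} - \frac{36 + \frac{1}{6241} + \frac{37}{79}}{553} = - \frac{4377}{899} - \frac{1}{553} \cdot \frac{227600}{6241} = - \frac{4377}{899} - \frac{227600}{3451273} = - \frac{15310834321}{3102694427}$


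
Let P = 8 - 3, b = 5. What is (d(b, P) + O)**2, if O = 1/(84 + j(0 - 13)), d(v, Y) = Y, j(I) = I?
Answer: 126736/5041 ≈ 25.141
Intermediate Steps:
P = 5
O = 1/71 (O = 1/(84 + (0 - 13)) = 1/(84 - 13) = 1/71 ≈ 0.014085)
(d(b, P) + O)**2 = (5 + 1/71)**2 = (356/71)**2 = 126736/5041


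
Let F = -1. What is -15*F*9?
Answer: 135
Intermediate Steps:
-15*F*9 = -15*(-1)*9 = 15*9 = 135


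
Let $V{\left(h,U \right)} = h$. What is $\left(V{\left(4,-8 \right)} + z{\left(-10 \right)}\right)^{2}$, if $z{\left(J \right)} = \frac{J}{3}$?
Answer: $\frac{4}{9} \approx 0.44444$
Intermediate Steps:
$z{\left(J \right)} = \frac{J}{3}$ ($z{\left(J \right)} = J \frac{1}{3} = \frac{J}{3}$)
$\left(V{\left(4,-8 \right)} + z{\left(-10 \right)}\right)^{2} = \left(4 + \frac{1}{3} \left(-10\right)\right)^{2} = \left(4 - \frac{10}{3}\right)^{2} = \left(\frac{2}{3}\right)^{2} = \frac{4}{9}$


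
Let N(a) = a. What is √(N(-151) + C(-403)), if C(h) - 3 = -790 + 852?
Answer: I*√86 ≈ 9.2736*I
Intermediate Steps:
C(h) = 65 (C(h) = 3 + (-790 + 852) = 3 + 62 = 65)
√(N(-151) + C(-403)) = √(-151 + 65) = √(-86) = I*√86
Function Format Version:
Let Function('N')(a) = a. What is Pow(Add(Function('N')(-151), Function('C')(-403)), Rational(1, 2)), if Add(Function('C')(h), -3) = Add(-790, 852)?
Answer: Mul(I, Pow(86, Rational(1, 2))) ≈ Mul(9.2736, I)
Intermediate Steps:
Function('C')(h) = 65 (Function('C')(h) = Add(3, Add(-790, 852)) = Add(3, 62) = 65)
Pow(Add(Function('N')(-151), Function('C')(-403)), Rational(1, 2)) = Pow(Add(-151, 65), Rational(1, 2)) = Pow(-86, Rational(1, 2)) = Mul(I, Pow(86, Rational(1, 2)))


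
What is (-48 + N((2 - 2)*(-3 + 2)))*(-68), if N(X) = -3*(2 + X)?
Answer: 3672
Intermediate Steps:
N(X) = -6 - 3*X
(-48 + N((2 - 2)*(-3 + 2)))*(-68) = (-48 + (-6 - 3*(2 - 2)*(-3 + 2)))*(-68) = (-48 + (-6 - 0*(-1)))*(-68) = (-48 + (-6 - 3*0))*(-68) = (-48 + (-6 + 0))*(-68) = (-48 - 6)*(-68) = -54*(-68) = 3672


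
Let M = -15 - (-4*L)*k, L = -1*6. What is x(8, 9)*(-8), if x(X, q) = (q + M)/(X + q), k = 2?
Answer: 432/17 ≈ 25.412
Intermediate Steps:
L = -6
M = -63 (M = -15 - (-4*(-6))*2 = -15 - 24*2 = -15 - 1*48 = -15 - 48 = -63)
x(X, q) = (-63 + q)/(X + q) (x(X, q) = (q - 63)/(X + q) = (-63 + q)/(X + q))
x(8, 9)*(-8) = ((-63 + 9)/(8 + 9))*(-8) = (-54/17)*(-8) = ((1/17)*(-54))*(-8) = -54/17*(-8) = 432/17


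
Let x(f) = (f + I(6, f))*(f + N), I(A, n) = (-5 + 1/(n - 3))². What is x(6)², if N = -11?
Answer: 1562500/81 ≈ 19290.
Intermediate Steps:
I(A, n) = (-5 + 1/(-3 + n))²
x(f) = (-11 + f)*(f + (-16 + 5*f)²/(-3 + f)²) (x(f) = (f + (-16 + 5*f)²/(-3 + f)²)*(f - 11) = (f + (-16 + 5*f)²/(-3 + f)²)*(-11 + f) = (-11 + f)*(f + (-16 + 5*f)²/(-3 + f)²))
x(6)² = ((-2816 + 6⁴ - 360*6² + 8*6³ + 1917*6)/(9 + 6² - 6*6))² = ((-2816 + 1296 - 360*36 + 8*216 + 11502)/(9 + 36 - 36))² = ((-2816 + 1296 - 12960 + 1728 + 11502)/9)² = ((⅑)*(-1250))² = (-1250/9)² = 1562500/81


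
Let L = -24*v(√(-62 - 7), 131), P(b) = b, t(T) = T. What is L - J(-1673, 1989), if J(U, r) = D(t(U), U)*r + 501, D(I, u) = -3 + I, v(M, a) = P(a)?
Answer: 3329919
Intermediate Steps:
v(M, a) = a
L = -3144 (L = -24*131 = -3144)
J(U, r) = 501 + r*(-3 + U) (J(U, r) = (-3 + U)*r + 501 = r*(-3 + U) + 501 = 501 + r*(-3 + U))
L - J(-1673, 1989) = -3144 - (501 + 1989*(-3 - 1673)) = -3144 - (501 + 1989*(-1676)) = -3144 - (501 - 3333564) = -3144 - 1*(-3333063) = -3144 + 3333063 = 3329919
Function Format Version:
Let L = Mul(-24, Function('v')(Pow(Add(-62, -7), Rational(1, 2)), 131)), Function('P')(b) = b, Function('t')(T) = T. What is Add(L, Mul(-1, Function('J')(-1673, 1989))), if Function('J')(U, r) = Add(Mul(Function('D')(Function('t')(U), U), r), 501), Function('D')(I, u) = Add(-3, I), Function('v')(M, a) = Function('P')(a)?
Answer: 3329919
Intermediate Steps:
Function('v')(M, a) = a
L = -3144 (L = Mul(-24, 131) = -3144)
Function('J')(U, r) = Add(501, Mul(r, Add(-3, U))) (Function('J')(U, r) = Add(Mul(Add(-3, U), r), 501) = Add(Mul(r, Add(-3, U)), 501) = Add(501, Mul(r, Add(-3, U))))
Add(L, Mul(-1, Function('J')(-1673, 1989))) = Add(-3144, Mul(-1, Add(501, Mul(1989, Add(-3, -1673))))) = Add(-3144, Mul(-1, Add(501, Mul(1989, -1676)))) = Add(-3144, Mul(-1, Add(501, -3333564))) = Add(-3144, Mul(-1, -3333063)) = Add(-3144, 3333063) = 3329919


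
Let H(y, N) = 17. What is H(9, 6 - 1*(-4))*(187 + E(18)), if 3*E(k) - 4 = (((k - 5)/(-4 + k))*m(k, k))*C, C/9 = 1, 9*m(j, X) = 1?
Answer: 44897/14 ≈ 3206.9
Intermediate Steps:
m(j, X) = ⅑ (m(j, X) = (⅑)*1 = ⅑)
C = 9 (C = 9*1 = 9)
E(k) = 4/3 + (-5 + k)/(3*(-4 + k)) (E(k) = 4/3 + ((((k - 5)/(-4 + k))*(⅑))*9)/3 = 4/3 + ((((-5 + k)/(-4 + k))*(⅑))*9)/3 = 4/3 + (((-5 + k)/(9*(-4 + k)))*9)/3 = 4/3 + ((-5 + k)/(-4 + k))/3 = 4/3 + (-5 + k)/(3*(-4 + k)))
H(9, 6 - 1*(-4))*(187 + E(18)) = 17*(187 + (-21 + 5*18)/(3*(-4 + 18))) = 17*(187 + (⅓)*(-21 + 90)/14) = 17*(187 + (⅓)*(1/14)*69) = 17*(187 + 23/14) = 17*(2641/14) = 44897/14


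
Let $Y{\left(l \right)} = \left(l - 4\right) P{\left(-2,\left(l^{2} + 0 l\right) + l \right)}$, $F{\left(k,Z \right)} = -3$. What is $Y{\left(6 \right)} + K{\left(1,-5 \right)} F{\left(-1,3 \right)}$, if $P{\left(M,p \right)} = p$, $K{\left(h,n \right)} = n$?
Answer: $99$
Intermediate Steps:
$Y{\left(l \right)} = \left(-4 + l\right) \left(l + l^{2}\right)$ ($Y{\left(l \right)} = \left(l - 4\right) \left(\left(l^{2} + 0 l\right) + l\right) = \left(-4 + l\right) \left(\left(l^{2} + 0\right) + l\right) = \left(-4 + l\right) \left(l^{2} + l\right) = \left(-4 + l\right) \left(l + l^{2}\right)$)
$Y{\left(6 \right)} + K{\left(1,-5 \right)} F{\left(-1,3 \right)} = 6 \left(1 + 6\right) \left(-4 + 6\right) - -15 = 6 \cdot 7 \cdot 2 + 15 = 84 + 15 = 99$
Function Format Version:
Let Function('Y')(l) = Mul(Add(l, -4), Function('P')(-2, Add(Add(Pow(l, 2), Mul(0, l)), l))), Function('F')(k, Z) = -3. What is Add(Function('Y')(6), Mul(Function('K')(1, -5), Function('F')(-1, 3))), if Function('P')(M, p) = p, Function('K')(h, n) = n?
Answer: 99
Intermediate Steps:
Function('Y')(l) = Mul(Add(-4, l), Add(l, Pow(l, 2))) (Function('Y')(l) = Mul(Add(l, -4), Add(Add(Pow(l, 2), Mul(0, l)), l)) = Mul(Add(-4, l), Add(Add(Pow(l, 2), 0), l)) = Mul(Add(-4, l), Add(Pow(l, 2), l)) = Mul(Add(-4, l), Add(l, Pow(l, 2))))
Add(Function('Y')(6), Mul(Function('K')(1, -5), Function('F')(-1, 3))) = Add(Mul(6, Add(1, 6), Add(-4, 6)), Mul(-5, -3)) = Add(Mul(6, 7, 2), 15) = Add(84, 15) = 99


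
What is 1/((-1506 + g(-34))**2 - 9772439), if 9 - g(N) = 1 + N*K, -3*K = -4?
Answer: -9/68959787 ≈ -1.3051e-7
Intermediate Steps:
K = 4/3 (K = -1/3*(-4) = 4/3 ≈ 1.3333)
g(N) = 8 - 4*N/3 (g(N) = 9 - (1 + N*(4/3)) = 9 - (1 + 4*N/3) = 9 + (-1 - 4*N/3) = 8 - 4*N/3)
1/((-1506 + g(-34))**2 - 9772439) = 1/((-1506 + (8 - 4/3*(-34)))**2 - 9772439) = 1/((-1506 + (8 + 136/3))**2 - 9772439) = 1/((-1506 + 160/3)**2 - 9772439) = 1/((-4358/3)**2 - 9772439) = 1/(18992164/9 - 9772439) = 1/(-68959787/9) = -9/68959787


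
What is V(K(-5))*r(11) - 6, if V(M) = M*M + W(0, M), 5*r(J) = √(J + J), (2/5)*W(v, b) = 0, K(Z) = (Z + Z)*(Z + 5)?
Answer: -6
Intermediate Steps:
K(Z) = 2*Z*(5 + Z) (K(Z) = (2*Z)*(5 + Z) = 2*Z*(5 + Z))
W(v, b) = 0 (W(v, b) = (5/2)*0 = 0)
r(J) = √2*√J/5 (r(J) = √(J + J)/5 = √(2*J)/5 = (√2*√J)/5 = √2*√J/5)
V(M) = M² (V(M) = M*M + 0 = M² + 0 = M²)
V(K(-5))*r(11) - 6 = (2*(-5)*(5 - 5))²*(√2*√11/5) - 6 = (2*(-5)*0)²*(√22/5) - 6 = 0²*(√22/5) - 6 = 0*(√22/5) - 6 = 0 - 6 = -6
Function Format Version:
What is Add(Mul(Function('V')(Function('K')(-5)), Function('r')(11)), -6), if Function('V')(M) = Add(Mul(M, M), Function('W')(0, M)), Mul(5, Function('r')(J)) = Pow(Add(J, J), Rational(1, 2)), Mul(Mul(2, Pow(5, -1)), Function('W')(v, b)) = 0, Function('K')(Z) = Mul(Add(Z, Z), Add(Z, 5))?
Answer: -6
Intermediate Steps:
Function('K')(Z) = Mul(2, Z, Add(5, Z)) (Function('K')(Z) = Mul(Mul(2, Z), Add(5, Z)) = Mul(2, Z, Add(5, Z)))
Function('W')(v, b) = 0 (Function('W')(v, b) = Mul(Rational(5, 2), 0) = 0)
Function('r')(J) = Mul(Rational(1, 5), Pow(2, Rational(1, 2)), Pow(J, Rational(1, 2))) (Function('r')(J) = Mul(Rational(1, 5), Pow(Add(J, J), Rational(1, 2))) = Mul(Rational(1, 5), Pow(Mul(2, J), Rational(1, 2))) = Mul(Rational(1, 5), Mul(Pow(2, Rational(1, 2)), Pow(J, Rational(1, 2)))) = Mul(Rational(1, 5), Pow(2, Rational(1, 2)), Pow(J, Rational(1, 2))))
Function('V')(M) = Pow(M, 2) (Function('V')(M) = Add(Mul(M, M), 0) = Add(Pow(M, 2), 0) = Pow(M, 2))
Add(Mul(Function('V')(Function('K')(-5)), Function('r')(11)), -6) = Add(Mul(Pow(Mul(2, -5, Add(5, -5)), 2), Mul(Rational(1, 5), Pow(2, Rational(1, 2)), Pow(11, Rational(1, 2)))), -6) = Add(Mul(Pow(Mul(2, -5, 0), 2), Mul(Rational(1, 5), Pow(22, Rational(1, 2)))), -6) = Add(Mul(Pow(0, 2), Mul(Rational(1, 5), Pow(22, Rational(1, 2)))), -6) = Add(Mul(0, Mul(Rational(1, 5), Pow(22, Rational(1, 2)))), -6) = Add(0, -6) = -6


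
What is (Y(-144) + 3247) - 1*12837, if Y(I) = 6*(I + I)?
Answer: -11318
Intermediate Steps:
Y(I) = 12*I (Y(I) = 6*(2*I) = 12*I)
(Y(-144) + 3247) - 1*12837 = (12*(-144) + 3247) - 1*12837 = (-1728 + 3247) - 12837 = 1519 - 12837 = -11318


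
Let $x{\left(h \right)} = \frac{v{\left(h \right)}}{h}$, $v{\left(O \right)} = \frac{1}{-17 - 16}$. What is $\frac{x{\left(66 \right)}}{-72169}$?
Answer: $\frac{1}{157184082} \approx 6.362 \cdot 10^{-9}$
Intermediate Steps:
$v{\left(O \right)} = - \frac{1}{33}$ ($v{\left(O \right)} = \frac{1}{-33} = - \frac{1}{33}$)
$x{\left(h \right)} = - \frac{1}{33 h}$
$\frac{x{\left(66 \right)}}{-72169} = \frac{\left(- \frac{1}{33}\right) \frac{1}{66}}{-72169} = \left(- \frac{1}{33}\right) \frac{1}{66} \left(- \frac{1}{72169}\right) = \left(- \frac{1}{2178}\right) \left(- \frac{1}{72169}\right) = \frac{1}{157184082}$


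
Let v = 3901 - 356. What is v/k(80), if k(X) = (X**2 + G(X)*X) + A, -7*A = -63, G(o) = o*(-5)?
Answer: -3545/25591 ≈ -0.13853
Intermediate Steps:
G(o) = -5*o
A = 9 (A = -1/7*(-63) = 9)
v = 3545
k(X) = 9 - 4*X**2 (k(X) = (X**2 + (-5*X)*X) + 9 = (X**2 - 5*X**2) + 9 = -4*X**2 + 9 = 9 - 4*X**2)
v/k(80) = 3545/(9 - 4*80**2) = 3545/(9 - 4*6400) = 3545/(9 - 25600) = 3545/(-25591) = 3545*(-1/25591) = -3545/25591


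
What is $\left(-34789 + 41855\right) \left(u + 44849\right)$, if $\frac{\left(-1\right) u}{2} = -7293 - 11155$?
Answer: $577610170$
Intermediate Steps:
$u = 36896$ ($u = - 2 \left(-7293 - 11155\right) = \left(-2\right) \left(-18448\right) = 36896$)
$\left(-34789 + 41855\right) \left(u + 44849\right) = \left(-34789 + 41855\right) \left(36896 + 44849\right) = 7066 \cdot 81745 = 577610170$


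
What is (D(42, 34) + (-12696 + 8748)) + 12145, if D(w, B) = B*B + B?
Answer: 9387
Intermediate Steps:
D(w, B) = B + B² (D(w, B) = B² + B = B + B²)
(D(42, 34) + (-12696 + 8748)) + 12145 = (34*(1 + 34) + (-12696 + 8748)) + 12145 = (34*35 - 3948) + 12145 = (1190 - 3948) + 12145 = -2758 + 12145 = 9387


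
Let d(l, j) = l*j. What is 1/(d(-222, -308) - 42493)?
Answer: 1/25883 ≈ 3.8635e-5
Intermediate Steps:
d(l, j) = j*l
1/(d(-222, -308) - 42493) = 1/(-308*(-222) - 42493) = 1/(68376 - 42493) = 1/25883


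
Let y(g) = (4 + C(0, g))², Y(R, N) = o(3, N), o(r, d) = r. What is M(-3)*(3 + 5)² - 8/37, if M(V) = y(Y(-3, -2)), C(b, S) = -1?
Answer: 21304/37 ≈ 575.78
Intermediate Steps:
Y(R, N) = 3
y(g) = 9 (y(g) = (4 - 1)² = 3² = 9)
M(V) = 9
M(-3)*(3 + 5)² - 8/37 = 9*(3 + 5)² - 8/37 = 9*8² - 8*1/37 = 9*64 - 8/37 = 576 - 8/37 = 21304/37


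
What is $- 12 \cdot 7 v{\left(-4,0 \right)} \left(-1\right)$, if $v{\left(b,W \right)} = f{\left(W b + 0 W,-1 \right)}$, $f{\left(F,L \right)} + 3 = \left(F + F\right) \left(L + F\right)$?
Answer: $-252$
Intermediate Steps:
$f{\left(F,L \right)} = -3 + 2 F \left(F + L\right)$ ($f{\left(F,L \right)} = -3 + \left(F + F\right) \left(L + F\right) = -3 + 2 F \left(F + L\right)$)
$v{\left(b,W \right)} = -3 - 2 W b + 2 W^{2} b^{2}$ ($v{\left(b,W \right)} = -3 + 2 \left(W b + 0 W\right)^{2} + 2 \left(W b + 0 W\right) \left(-1\right) = -3 + 2 \left(W b + 0\right)^{2} + 2 \left(W b + 0\right) \left(-1\right) = -3 + 2 \left(W b\right)^{2} + 2 W b \left(-1\right) = -3 + 2 W^{2} b^{2} - 2 W b = -3 - 2 W b + 2 W^{2} b^{2}$)
$- 12 \cdot 7 v{\left(-4,0 \right)} \left(-1\right) = - 12 \cdot 7 \left(-3 - 0 \left(-4\right) + 2 \cdot 0^{2} \left(-4\right)^{2}\right) \left(-1\right) = - 12 \cdot 7 \left(-3 + 0 + 2 \cdot 0 \cdot 16\right) \left(-1\right) = - 12 \cdot 7 \left(-3 + 0 + 0\right) \left(-1\right) = - 12 \cdot 7 \left(-3\right) \left(-1\right) = - 12 \left(\left(-21\right) \left(-1\right)\right) = \left(-12\right) 21 = -252$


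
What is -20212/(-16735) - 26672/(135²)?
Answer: -15598444/60999075 ≈ -0.25572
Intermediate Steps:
-20212/(-16735) - 26672/(135²) = -20212*(-1/16735) - 26672/18225 = 20212/16735 - 26672*1/18225 = 20212/16735 - 26672/18225 = -15598444/60999075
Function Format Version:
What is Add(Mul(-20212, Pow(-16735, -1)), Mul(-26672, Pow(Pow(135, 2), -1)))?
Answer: Rational(-15598444, 60999075) ≈ -0.25572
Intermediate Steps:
Add(Mul(-20212, Pow(-16735, -1)), Mul(-26672, Pow(Pow(135, 2), -1))) = Add(Mul(-20212, Rational(-1, 16735)), Mul(-26672, Pow(18225, -1))) = Add(Rational(20212, 16735), Mul(-26672, Rational(1, 18225))) = Add(Rational(20212, 16735), Rational(-26672, 18225)) = Rational(-15598444, 60999075)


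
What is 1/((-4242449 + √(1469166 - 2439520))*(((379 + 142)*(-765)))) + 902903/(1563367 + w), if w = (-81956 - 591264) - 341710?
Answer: 380999685279524257889614/231424997364690762174075 + I*√970354/7173522127791784575 ≈ 1.6463 + 1.3732e-16*I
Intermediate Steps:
w = -1014930 (w = -673220 - 341710 = -1014930)
1/((-4242449 + √(1469166 - 2439520))*(((379 + 142)*(-765)))) + 902903/(1563367 + w) = 1/((-4242449 + √(1469166 - 2439520))*(((379 + 142)*(-765)))) + 902903/(1563367 - 1014930) = 1/((-4242449 + √(-970354))*((521*(-765)))) + 902903/548437 = 1/(-4242449 + I*√970354*(-398565)) + 902903*(1/548437) = -1/398565/(-4242449 + I*√970354) + 902903/548437 = -1/(398565*(-4242449 + I*√970354)) + 902903/548437 = 902903/548437 - 1/(398565*(-4242449 + I*√970354))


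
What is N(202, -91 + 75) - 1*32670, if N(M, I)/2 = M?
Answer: -32266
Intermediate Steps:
N(M, I) = 2*M
N(202, -91 + 75) - 1*32670 = 2*202 - 1*32670 = 404 - 32670 = -32266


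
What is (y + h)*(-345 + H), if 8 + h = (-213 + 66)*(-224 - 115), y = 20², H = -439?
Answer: -39376400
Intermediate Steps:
y = 400
h = 49825 (h = -8 + (-213 + 66)*(-224 - 115) = -8 - 147*(-339) = -8 + 49833 = 49825)
(y + h)*(-345 + H) = (400 + 49825)*(-345 - 439) = 50225*(-784) = -39376400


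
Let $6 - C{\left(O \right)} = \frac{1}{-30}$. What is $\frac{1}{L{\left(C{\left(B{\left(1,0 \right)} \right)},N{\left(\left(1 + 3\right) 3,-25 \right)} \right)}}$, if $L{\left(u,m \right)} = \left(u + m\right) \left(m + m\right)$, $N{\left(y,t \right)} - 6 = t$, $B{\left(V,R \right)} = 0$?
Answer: $\frac{15}{7391} \approx 0.0020295$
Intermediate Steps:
$C{\left(O \right)} = \frac{181}{30}$ ($C{\left(O \right)} = 6 - \frac{1}{-30} = 6 - - \frac{1}{30} = 6 + \frac{1}{30} = \frac{181}{30}$)
$N{\left(y,t \right)} = 6 + t$
$L{\left(u,m \right)} = 2 m \left(m + u\right)$ ($L{\left(u,m \right)} = \left(m + u\right) 2 m = 2 m \left(m + u\right)$)
$\frac{1}{L{\left(C{\left(B{\left(1,0 \right)} \right)},N{\left(\left(1 + 3\right) 3,-25 \right)} \right)}} = \frac{1}{2 \left(6 - 25\right) \left(\left(6 - 25\right) + \frac{181}{30}\right)} = \frac{1}{2 \left(-19\right) \left(-19 + \frac{181}{30}\right)} = \frac{1}{2 \left(-19\right) \left(- \frac{389}{30}\right)} = \frac{1}{\frac{7391}{15}} = \frac{15}{7391}$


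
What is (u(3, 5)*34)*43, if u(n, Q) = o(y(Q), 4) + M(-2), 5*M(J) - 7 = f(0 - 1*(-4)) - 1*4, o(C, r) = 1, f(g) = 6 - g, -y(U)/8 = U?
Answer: 2924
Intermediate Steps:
y(U) = -8*U
M(J) = 1 (M(J) = 7/5 + ((6 - (0 - 1*(-4))) - 1*4)/5 = 7/5 + ((6 - (0 + 4)) - 4)/5 = 7/5 + ((6 - 1*4) - 4)/5 = 7/5 + ((6 - 4) - 4)/5 = 7/5 + (2 - 4)/5 = 7/5 + (1/5)*(-2) = 7/5 - 2/5 = 1)
u(n, Q) = 2 (u(n, Q) = 1 + 1 = 2)
(u(3, 5)*34)*43 = (2*34)*43 = 68*43 = 2924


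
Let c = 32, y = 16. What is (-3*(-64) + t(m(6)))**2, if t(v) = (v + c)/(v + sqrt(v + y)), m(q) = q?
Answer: 2133706/49 - 55404*sqrt(22)/49 ≈ 38242.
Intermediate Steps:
t(v) = (32 + v)/(v + sqrt(16 + v)) (t(v) = (v + 32)/(v + sqrt(v + 16)) = (32 + v)/(v + sqrt(16 + v)))
(-3*(-64) + t(m(6)))**2 = (-3*(-64) + (32 + 6)/(6 + sqrt(16 + 6)))**2 = (192 + 38/(6 + sqrt(22)))**2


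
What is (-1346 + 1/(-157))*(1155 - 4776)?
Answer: 765200583/157 ≈ 4.8739e+6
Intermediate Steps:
(-1346 + 1/(-157))*(1155 - 4776) = (-1346 - 1/157)*(-3621) = -211323/157*(-3621) = 765200583/157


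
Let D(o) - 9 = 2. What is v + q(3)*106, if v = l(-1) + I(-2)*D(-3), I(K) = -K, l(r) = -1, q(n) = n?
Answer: 339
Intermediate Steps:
D(o) = 11 (D(o) = 9 + 2 = 11)
v = 21 (v = -1 - 1*(-2)*11 = -1 + 2*11 = -1 + 22 = 21)
v + q(3)*106 = 21 + 3*106 = 21 + 318 = 339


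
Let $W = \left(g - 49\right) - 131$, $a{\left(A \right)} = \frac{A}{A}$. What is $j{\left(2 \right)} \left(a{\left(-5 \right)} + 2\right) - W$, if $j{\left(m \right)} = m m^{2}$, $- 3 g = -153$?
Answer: $153$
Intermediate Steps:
$g = 51$ ($g = \left(- \frac{1}{3}\right) \left(-153\right) = 51$)
$a{\left(A \right)} = 1$
$j{\left(m \right)} = m^{3}$
$W = -129$ ($W = \left(51 - 49\right) - 131 = 2 - 131 = -129$)
$j{\left(2 \right)} \left(a{\left(-5 \right)} + 2\right) - W = 2^{3} \left(1 + 2\right) - -129 = 8 \cdot 3 + 129 = 24 + 129 = 153$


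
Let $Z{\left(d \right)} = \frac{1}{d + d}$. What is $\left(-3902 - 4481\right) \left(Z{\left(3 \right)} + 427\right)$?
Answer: $- \frac{21485629}{6} \approx -3.5809 \cdot 10^{6}$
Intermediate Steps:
$Z{\left(d \right)} = \frac{1}{2 d}$
$\left(-3902 - 4481\right) \left(Z{\left(3 \right)} + 427\right) = \left(-3902 - 4481\right) \left(\frac{1}{2 \cdot 3} + 427\right) = - 8383 \left(\frac{1}{2} \cdot \frac{1}{3} + 427\right) = - 8383 \left(\frac{1}{6} + 427\right) = \left(-8383\right) \frac{2563}{6} = - \frac{21485629}{6}$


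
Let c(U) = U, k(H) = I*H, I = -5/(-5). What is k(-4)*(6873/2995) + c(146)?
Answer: 409778/2995 ≈ 136.82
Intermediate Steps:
I = 1 (I = -5*(-⅕) = 1)
k(H) = H (k(H) = 1*H = H)
k(-4)*(6873/2995) + c(146) = -27492/2995 + 146 = 409778/2995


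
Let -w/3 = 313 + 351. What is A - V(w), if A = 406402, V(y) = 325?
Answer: 406077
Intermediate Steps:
w = -1992 (w = -3*(313 + 351) = -3*664 = -1992)
A - V(w) = 406402 - 1*325 = 406402 - 325 = 406077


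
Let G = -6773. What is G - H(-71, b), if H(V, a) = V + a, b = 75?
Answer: -6777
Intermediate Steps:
G - H(-71, b) = -6773 - (-71 + 75) = -6773 - 1*4 = -6773 - 4 = -6777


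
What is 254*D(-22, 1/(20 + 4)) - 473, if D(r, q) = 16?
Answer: 3591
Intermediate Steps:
254*D(-22, 1/(20 + 4)) - 473 = 254*16 - 473 = 4064 - 473 = 3591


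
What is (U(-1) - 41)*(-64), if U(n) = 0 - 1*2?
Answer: 2752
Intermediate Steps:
U(n) = -2 (U(n) = 0 - 2 = -2)
(U(-1) - 41)*(-64) = (-2 - 41)*(-64) = -43*(-64) = 2752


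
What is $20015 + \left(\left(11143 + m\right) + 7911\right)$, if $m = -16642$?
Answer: $22427$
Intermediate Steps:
$20015 + \left(\left(11143 + m\right) + 7911\right) = 20015 + \left(\left(11143 - 16642\right) + 7911\right) = 20015 + \left(-5499 + 7911\right) = 20015 + 2412 = 22427$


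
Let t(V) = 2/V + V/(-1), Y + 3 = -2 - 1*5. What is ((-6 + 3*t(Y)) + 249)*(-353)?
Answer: -480786/5 ≈ -96157.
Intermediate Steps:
Y = -10 (Y = -3 + (-2 - 1*5) = -3 + (-2 - 5) = -3 - 7 = -10)
t(V) = -V + 2/V (t(V) = 2/V + V*(-1) = 2/V - V = -V + 2/V)
((-6 + 3*t(Y)) + 249)*(-353) = ((-6 + 3*(-1*(-10) + 2/(-10))) + 249)*(-353) = ((-6 + 3*(10 + 2*(-1/10))) + 249)*(-353) = ((-6 + 3*(10 - 1/5)) + 249)*(-353) = ((-6 + 3*(49/5)) + 249)*(-353) = ((-6 + 147/5) + 249)*(-353) = (117/5 + 249)*(-353) = (1362/5)*(-353) = -480786/5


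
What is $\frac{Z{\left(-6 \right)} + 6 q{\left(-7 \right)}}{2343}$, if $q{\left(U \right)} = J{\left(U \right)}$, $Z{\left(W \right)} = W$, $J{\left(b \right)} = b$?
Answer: $- \frac{16}{781} \approx -0.020487$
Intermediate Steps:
$q{\left(U \right)} = U$
$\frac{Z{\left(-6 \right)} + 6 q{\left(-7 \right)}}{2343} = \frac{-6 + 6 \left(-7\right)}{2343} = \left(-6 - 42\right) \frac{1}{2343} = \left(-48\right) \frac{1}{2343} = - \frac{16}{781}$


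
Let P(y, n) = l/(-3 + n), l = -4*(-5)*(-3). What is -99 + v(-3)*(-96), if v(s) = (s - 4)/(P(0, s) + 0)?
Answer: -159/5 ≈ -31.800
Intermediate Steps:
l = -60 (l = 20*(-3) = -60)
P(y, n) = -60/(-3 + n)
v(s) = (-4 + s)*(1/20 - s/60) (v(s) = (s - 4)/(-60/(-3 + s) + 0) = (-4 + s)/((-60/(-3 + s))) = (-4 + s)*(1/20 - s/60))
-99 + v(-3)*(-96) = -99 - (-4 - 3)*(-3 - 3)/60*(-96) = -99 - 1/60*(-7)*(-6)*(-96) = -99 - 7/10*(-96) = -99 + 336/5 = -159/5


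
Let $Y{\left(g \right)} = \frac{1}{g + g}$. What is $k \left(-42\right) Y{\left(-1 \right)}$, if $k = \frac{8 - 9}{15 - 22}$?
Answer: $3$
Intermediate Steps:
$k = \frac{1}{7}$ ($k = - \frac{1}{-7} = \left(-1\right) \left(- \frac{1}{7}\right) = \frac{1}{7} \approx 0.14286$)
$Y{\left(g \right)} = \frac{1}{2 g}$
$k \left(-42\right) Y{\left(-1 \right)} = \frac{1}{7} \left(-42\right) \frac{1}{2 \left(-1\right)} = - 6 \cdot \frac{1}{2} \left(-1\right) = \left(-6\right) \left(- \frac{1}{2}\right) = 3$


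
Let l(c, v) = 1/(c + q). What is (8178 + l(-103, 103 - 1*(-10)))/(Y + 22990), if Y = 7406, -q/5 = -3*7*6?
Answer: 4309807/16018692 ≈ 0.26905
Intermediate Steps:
q = 630 (q = -5*(-3*7)*6 = -(-105)*6 = -5*(-126) = 630)
l(c, v) = 1/(630 + c) (l(c, v) = 1/(c + 630) = 1/(630 + c))
(8178 + l(-103, 103 - 1*(-10)))/(Y + 22990) = (8178 + 1/(630 - 103))/(7406 + 22990) = (8178 + 1/527)/30396 = (8178 + 1/527)*(1/30396) = (4309807/527)*(1/30396) = 4309807/16018692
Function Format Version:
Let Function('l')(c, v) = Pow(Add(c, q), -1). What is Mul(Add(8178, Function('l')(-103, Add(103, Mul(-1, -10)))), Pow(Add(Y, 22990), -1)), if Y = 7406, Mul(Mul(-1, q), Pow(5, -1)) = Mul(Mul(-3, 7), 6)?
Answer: Rational(4309807, 16018692) ≈ 0.26905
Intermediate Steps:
q = 630 (q = Mul(-5, Mul(Mul(-3, 7), 6)) = Mul(-5, Mul(-21, 6)) = Mul(-5, -126) = 630)
Function('l')(c, v) = Pow(Add(630, c), -1) (Function('l')(c, v) = Pow(Add(c, 630), -1) = Pow(Add(630, c), -1))
Mul(Add(8178, Function('l')(-103, Add(103, Mul(-1, -10)))), Pow(Add(Y, 22990), -1)) = Mul(Add(8178, Pow(Add(630, -103), -1)), Pow(Add(7406, 22990), -1)) = Mul(Add(8178, Pow(527, -1)), Pow(30396, -1)) = Mul(Add(8178, Rational(1, 527)), Rational(1, 30396)) = Mul(Rational(4309807, 527), Rational(1, 30396)) = Rational(4309807, 16018692)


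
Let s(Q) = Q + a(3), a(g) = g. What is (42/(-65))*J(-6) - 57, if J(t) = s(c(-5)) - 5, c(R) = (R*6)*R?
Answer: -9921/65 ≈ -152.63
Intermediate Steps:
c(R) = 6*R² (c(R) = (6*R)*R = 6*R²)
s(Q) = 3 + Q (s(Q) = Q + 3 = 3 + Q)
J(t) = 148 (J(t) = (3 + 6*(-5)²) - 5 = (3 + 6*25) - 5 = (3 + 150) - 5 = 153 - 5 = 148)
(42/(-65))*J(-6) - 57 = (42/(-65))*148 - 57 = (42*(-1/65))*148 - 57 = -42/65*148 - 57 = -6216/65 - 57 = -9921/65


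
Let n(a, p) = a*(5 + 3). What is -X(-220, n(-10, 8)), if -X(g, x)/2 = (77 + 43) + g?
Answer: -200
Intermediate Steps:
n(a, p) = 8*a (n(a, p) = a*8 = 8*a)
X(g, x) = -240 - 2*g (X(g, x) = -2*((77 + 43) + g) = -2*(120 + g) = -240 - 2*g)
-X(-220, n(-10, 8)) = -(-240 - 2*(-220)) = -(-240 + 440) = -1*200 = -200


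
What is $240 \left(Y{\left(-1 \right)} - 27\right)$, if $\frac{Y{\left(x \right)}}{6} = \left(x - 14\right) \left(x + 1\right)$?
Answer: $-6480$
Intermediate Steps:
$Y{\left(x \right)} = 6 \left(1 + x\right) \left(-14 + x\right)$ ($Y{\left(x \right)} = 6 \left(x - 14\right) \left(x + 1\right) = 6 \left(-14 + x\right) \left(1 + x\right) = 6 \left(1 + x\right) \left(-14 + x\right)$)
$240 \left(Y{\left(-1 \right)} - 27\right) = 240 \left(\left(-84 - -78 + 6 \left(-1\right)^{2}\right) - 27\right) = 240 \left(\left(-84 + 78 + 6 \cdot 1\right) - 27\right) = 240 \left(\left(-84 + 78 + 6\right) - 27\right) = 240 \left(0 - 27\right) = 240 \left(-27\right) = -6480$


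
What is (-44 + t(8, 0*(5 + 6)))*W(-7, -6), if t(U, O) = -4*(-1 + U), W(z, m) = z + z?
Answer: 1008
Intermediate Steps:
W(z, m) = 2*z
t(U, O) = 4 - 4*U
(-44 + t(8, 0*(5 + 6)))*W(-7, -6) = (-44 + (4 - 4*8))*(2*(-7)) = (-44 + (4 - 32))*(-14) = (-44 - 28)*(-14) = -72*(-14) = 1008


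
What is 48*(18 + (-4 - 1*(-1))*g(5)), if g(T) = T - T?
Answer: 864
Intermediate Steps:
g(T) = 0
48*(18 + (-4 - 1*(-1))*g(5)) = 48*(18 + (-4 - 1*(-1))*0) = 48*(18 + (-4 + 1)*0) = 48*(18 - 3*0) = 48*(18 + 0) = 48*18 = 864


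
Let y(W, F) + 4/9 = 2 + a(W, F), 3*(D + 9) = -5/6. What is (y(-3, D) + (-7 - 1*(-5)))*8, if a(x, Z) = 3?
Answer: 184/9 ≈ 20.444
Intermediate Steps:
D = -167/18 (D = -9 + (-5/6)/3 = -9 + (-5*1/6)/3 = -9 + (1/3)*(-5/6) = -9 - 5/18 = -167/18 ≈ -9.2778)
y(W, F) = 41/9 (y(W, F) = -4/9 + (2 + 3) = -4/9 + 5 = 41/9)
(y(-3, D) + (-7 - 1*(-5)))*8 = (41/9 + (-7 - 1*(-5)))*8 = (41/9 + (-7 + 5))*8 = (41/9 - 2)*8 = (23/9)*8 = 184/9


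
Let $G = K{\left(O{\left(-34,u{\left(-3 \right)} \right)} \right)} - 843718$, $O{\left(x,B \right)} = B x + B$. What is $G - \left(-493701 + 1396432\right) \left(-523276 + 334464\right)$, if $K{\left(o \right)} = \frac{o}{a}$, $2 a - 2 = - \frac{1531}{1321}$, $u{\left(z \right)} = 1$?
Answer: $\frac{17215005779328}{101} \approx 1.7045 \cdot 10^{11}$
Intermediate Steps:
$a = \frac{1111}{2642}$ ($a = 1 + \frac{\left(-1531\right) \frac{1}{1321}}{2} = 1 + \frac{1}{2} \left(- \frac{1531}{1321}\right) = 1 - \frac{1531}{2642} = \frac{1111}{2642} \approx 0.42051$)
$O{\left(x,B \right)} = B + B x$
$K{\left(o \right)} = \frac{2642 o}{1111}$ ($K{\left(o \right)} = \frac{o}{\frac{1111}{2642}} = o \frac{2642}{1111} = \frac{2642 o}{1111}$)
$G = - \frac{85223444}{101}$ ($G = \frac{2642 \cdot 1 \left(1 - 34\right)}{1111} - 843718 = \frac{2642 \cdot 1 \left(-33\right)}{1111} - 843718 = \frac{2642}{1111} \left(-33\right) - 843718 = - \frac{7926}{101} - 843718 = - \frac{85223444}{101} \approx -8.438 \cdot 10^{5}$)
$G - \left(-493701 + 1396432\right) \left(-523276 + 334464\right) = - \frac{85223444}{101} - \left(-493701 + 1396432\right) \left(-523276 + 334464\right) = - \frac{85223444}{101} - 902731 \left(-188812\right) = - \frac{85223444}{101} - -170446445572 = - \frac{85223444}{101} + 170446445572 = \frac{17215005779328}{101}$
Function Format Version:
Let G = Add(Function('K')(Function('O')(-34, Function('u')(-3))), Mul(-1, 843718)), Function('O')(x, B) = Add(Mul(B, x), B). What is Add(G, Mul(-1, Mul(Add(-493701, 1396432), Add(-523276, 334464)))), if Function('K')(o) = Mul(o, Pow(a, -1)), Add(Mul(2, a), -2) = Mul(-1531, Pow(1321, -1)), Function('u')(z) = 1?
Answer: Rational(17215005779328, 101) ≈ 1.7045e+11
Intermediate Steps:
a = Rational(1111, 2642) (a = Add(1, Mul(Rational(1, 2), Mul(-1531, Pow(1321, -1)))) = Add(1, Mul(Rational(1, 2), Mul(-1531, Rational(1, 1321)))) = Add(1, Mul(Rational(1, 2), Rational(-1531, 1321))) = Add(1, Rational(-1531, 2642)) = Rational(1111, 2642) ≈ 0.42051)
Function('O')(x, B) = Add(B, Mul(B, x))
Function('K')(o) = Mul(Rational(2642, 1111), o) (Function('K')(o) = Mul(o, Pow(Rational(1111, 2642), -1)) = Mul(o, Rational(2642, 1111)) = Mul(Rational(2642, 1111), o))
G = Rational(-85223444, 101) (G = Add(Mul(Rational(2642, 1111), Mul(1, Add(1, -34))), Mul(-1, 843718)) = Add(Mul(Rational(2642, 1111), Mul(1, -33)), -843718) = Add(Mul(Rational(2642, 1111), -33), -843718) = Add(Rational(-7926, 101), -843718) = Rational(-85223444, 101) ≈ -8.4380e+5)
Add(G, Mul(-1, Mul(Add(-493701, 1396432), Add(-523276, 334464)))) = Add(Rational(-85223444, 101), Mul(-1, Mul(Add(-493701, 1396432), Add(-523276, 334464)))) = Add(Rational(-85223444, 101), Mul(-1, Mul(902731, -188812))) = Add(Rational(-85223444, 101), Mul(-1, -170446445572)) = Add(Rational(-85223444, 101), 170446445572) = Rational(17215005779328, 101)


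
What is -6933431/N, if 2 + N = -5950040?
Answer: 6933431/5950042 ≈ 1.1653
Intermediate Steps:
N = -5950042 (N = -2 - 5950040 = -5950042)
-6933431/N = -6933431/(-5950042) = -6933431*(-1/5950042) = 6933431/5950042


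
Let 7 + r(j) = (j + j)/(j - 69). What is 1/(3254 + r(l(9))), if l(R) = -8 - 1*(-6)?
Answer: 71/230541 ≈ 0.00030797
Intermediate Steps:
l(R) = -2 (l(R) = -8 + 6 = -2)
r(j) = -7 + 2*j/(-69 + j) (r(j) = -7 + (j + j)/(j - 69) = -7 + (2*j)/(-69 + j) = -7 + 2*j/(-69 + j))
1/(3254 + r(l(9))) = 1/(3254 + (483 - 5*(-2))/(-69 - 2)) = 1/(3254 + (483 + 10)/(-71)) = 1/(3254 - 1/71*493) = 1/(3254 - 493/71) = 1/(230541/71) = 71/230541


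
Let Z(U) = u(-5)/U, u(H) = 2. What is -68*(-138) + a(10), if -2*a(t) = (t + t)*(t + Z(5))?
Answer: 9280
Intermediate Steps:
Z(U) = 2/U
a(t) = -t*(2/5 + t) (a(t) = -(t + t)*(t + 2/5)/2 = -2*t*(t + 2*(1/5))/2 = -2*t*(t + 2/5)/2 = -2*t*(2/5 + t)/2 = -t*(2/5 + t))
-68*(-138) + a(10) = -68*(-138) - 1/5*10*(2 + 5*10) = 9384 - 1/5*10*(2 + 50) = 9384 - 1/5*10*52 = 9384 - 104 = 9280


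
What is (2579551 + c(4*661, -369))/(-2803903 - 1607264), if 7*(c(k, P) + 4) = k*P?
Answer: -5693731/10292723 ≈ -0.55318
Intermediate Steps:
c(k, P) = -4 + P*k/7 (c(k, P) = -4 + (k*P)/7 = -4 + (P*k)/7 = -4 + P*k/7)
(2579551 + c(4*661, -369))/(-2803903 - 1607264) = (2579551 + (-4 + (⅐)*(-369)*(4*661)))/(-2803903 - 1607264) = (2579551 + (-4 + (⅐)*(-369)*2644))/(-4411167) = (2579551 + (-4 - 975636/7))*(-1/4411167) = (2579551 - 975664/7)*(-1/4411167) = (17081193/7)*(-1/4411167) = -5693731/10292723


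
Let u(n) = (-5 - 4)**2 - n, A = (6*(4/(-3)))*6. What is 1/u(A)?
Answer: 1/129 ≈ 0.0077519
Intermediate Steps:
A = -48 (A = (6*(4*(-1/3)))*6 = (6*(-4/3))*6 = -8*6 = -48)
u(n) = 81 - n (u(n) = (-9)**2 - n = 81 - n)
1/u(A) = 1/(81 - 1*(-48)) = 1/(81 + 48) = 1/129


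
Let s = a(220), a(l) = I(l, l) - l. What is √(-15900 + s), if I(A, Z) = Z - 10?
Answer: I*√15910 ≈ 126.13*I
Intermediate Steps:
I(A, Z) = -10 + Z
a(l) = -10 (a(l) = (-10 + l) - l = -10)
s = -10
√(-15900 + s) = √(-15900 - 10) = √(-15910) = I*√15910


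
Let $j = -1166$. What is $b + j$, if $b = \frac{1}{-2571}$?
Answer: $- \frac{2997787}{2571} \approx -1166.0$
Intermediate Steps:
$b = - \frac{1}{2571} \approx -0.00038895$
$b + j = - \frac{1}{2571} - 1166 = - \frac{2997787}{2571}$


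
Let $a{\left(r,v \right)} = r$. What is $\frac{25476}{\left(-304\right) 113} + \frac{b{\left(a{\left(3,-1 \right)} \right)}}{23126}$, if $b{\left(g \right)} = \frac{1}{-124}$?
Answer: $- \frac{4565976461}{6156788728} \approx -0.74162$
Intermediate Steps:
$b{\left(g \right)} = - \frac{1}{124}$
$\frac{25476}{\left(-304\right) 113} + \frac{b{\left(a{\left(3,-1 \right)} \right)}}{23126} = \frac{25476}{\left(-304\right) 113} - \frac{1}{124 \cdot 23126} = \frac{25476}{-34352} - \frac{1}{2867624} = 25476 \left(- \frac{1}{34352}\right) - \frac{1}{2867624} = - \frac{6369}{8588} - \frac{1}{2867624} = - \frac{4565976461}{6156788728}$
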